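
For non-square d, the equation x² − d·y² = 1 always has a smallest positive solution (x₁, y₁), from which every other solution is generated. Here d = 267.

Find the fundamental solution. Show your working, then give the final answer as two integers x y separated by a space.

2402 147

d=267: √d = [16; 2,1,15,1,2,32] (ℓ=6, even), read p_5/q_5
k=0  a_k=16  p_k/q_k = 16/1
…
k=4  a_k=1  p_k/q_k = 817/50
k=5  a_k=2  p_k/q_k = 2402/147
fundamental: x₁=2402, y₁=147  (since 5769604 − 267·21609 = 1)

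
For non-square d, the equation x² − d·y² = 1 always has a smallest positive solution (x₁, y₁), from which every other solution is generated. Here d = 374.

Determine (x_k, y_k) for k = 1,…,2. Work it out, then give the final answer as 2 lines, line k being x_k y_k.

3365 174
22646449 1171020

√374 = [19; 2,1,18,1,2,38, …], period ℓ=6 (even) → k=5
a_0=19:  p_0=19·1+0=19,  q_0=19·0+1=1
a_1=2:  p_1=2·19+1=39,  q_1=2·1+0=2
…
a_4=1:  p_4=1·1083+58=1141,  q_4=1·56+3=59
a_5=2:  p_5=2·1141+1083=3365,  q_5=2·59+56=174
(x₁, y₁) = (3365, 174);  3365² − 374·174² = 1 ✓
n=2: (3365,174)∘(3365,174) = (3365·3365+374·174·174, 3365·174+174·3365) = (22646449,1171020)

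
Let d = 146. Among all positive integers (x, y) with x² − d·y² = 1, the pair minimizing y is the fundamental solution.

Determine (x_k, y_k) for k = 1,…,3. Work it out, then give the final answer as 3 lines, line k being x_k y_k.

√146 = [12; 12,24, …], period ℓ=2 (even) → k=1
k=0  a_k=12  p_k/q_k = 12/1
k=1  a_k=12  p_k/q_k = 145/12
(x₁, y₁) = (145, 12);  145² − 146·12² = 1 ✓
(x_2, y_2) = (145·145 + 146·12·12, 145·12 + 12·145) = (42049, 3480)
(x_3, y_3) = (145·42049 + 146·12·3480, 145·3480 + 12·42049) = (12194065, 1009188)

145 12
42049 3480
12194065 1009188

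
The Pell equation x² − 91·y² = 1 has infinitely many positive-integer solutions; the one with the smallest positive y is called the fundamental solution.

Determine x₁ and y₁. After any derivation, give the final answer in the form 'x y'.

d=91: √d = [9; 1,1,5,1,5,1,1,18] (ℓ=8, even), read p_7/q_7
i=0: a=9 ⇒ p=9, q=1
…
i=2: a=1 ⇒ p=19, q=2
…
i=5: a=5 ⇒ p=725, q=76
i=6: a=1 ⇒ p=849, q=89
i=7: a=1 ⇒ p=1574, q=165
(x₁, y₁) = (1574, 165);  1574² − 91·165² = 1 ✓

1574 165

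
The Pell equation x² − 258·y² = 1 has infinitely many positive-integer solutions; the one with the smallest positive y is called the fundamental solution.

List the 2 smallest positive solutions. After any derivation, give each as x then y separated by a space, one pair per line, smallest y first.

[16; 16,32] for √258; ℓ=2 ⇒ convergent index 1
k=0  a_k=16  p_k/q_k = 16/1
k=1  a_k=16  p_k/q_k = 257/16
fundamental: x₁=257, y₁=16  (since 66049 − 258·256 = 1)
(x_2, y_2) = (257·257 + 258·16·16, 257·16 + 16·257) = (132097, 8224)

257 16
132097 8224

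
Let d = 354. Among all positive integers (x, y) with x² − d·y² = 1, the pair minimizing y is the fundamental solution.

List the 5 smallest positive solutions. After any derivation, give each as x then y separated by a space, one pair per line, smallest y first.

258065 13716
133195088449 7079239080
68745981000924305 3653807666346684
35481863173873866451201 1885839750824434773840
18313254039862772710457447825 973338470589361712155692516

[18; 1,4,2,2,18,2,2,4,1,36] for √354; ℓ=10 ⇒ convergent index 9
k=0  a_k=18  p_k/q_k = 18/1
…
k=2  a_k=4  p_k/q_k = 94/5
k=3  a_k=2  p_k/q_k = 207/11
…
k=5  a_k=18  p_k/q_k = 9351/497
k=6  a_k=2  p_k/q_k = 19210/1021
k=7  a_k=2  p_k/q_k = 47771/2539
k=8  a_k=4  p_k/q_k = 210294/11177
k=9  a_k=1  p_k/q_k = 258065/13716
→ (258065, 13716).  Check: 258065²=66597544225, 354·13716²=66597544224, difference 1.
k=2:  x_2 = 258065·258065+354·13716·13716 = 133195088449,  y_2 = 258065·13716+13716·258065 = 7079239080
k=3:  x_3 = 258065·133195088449+354·13716·7079239080 = 68745981000924305,  y_3 = 258065·7079239080+13716·133195088449 = 3653807666346684
k=4:  x_4 = 258065·68745981000924305+354·13716·3653807666346684 = 35481863173873866451201,  y_4 = 258065·3653807666346684+13716·68745981000924305 = 1885839750824434773840
k=5:  x_5 = 258065·35481863173873866451201+354·13716·1885839750824434773840 = 18313254039862772710457447825,  y_5 = 258065·1885839750824434773840+13716·35481863173873866451201 = 973338470589361712155692516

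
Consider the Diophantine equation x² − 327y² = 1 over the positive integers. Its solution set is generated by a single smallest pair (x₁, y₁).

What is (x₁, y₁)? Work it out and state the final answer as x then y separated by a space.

217 12

[18; 12,36] for √327; ℓ=2 ⇒ convergent index 1
a_0=18:  p_0=18·1+0=18,  q_0=18·0+1=1
a_1=12:  p_1=12·18+1=217,  q_1=12·1+0=12
(x₁, y₁) = (217, 12);  217² − 327·12² = 1 ✓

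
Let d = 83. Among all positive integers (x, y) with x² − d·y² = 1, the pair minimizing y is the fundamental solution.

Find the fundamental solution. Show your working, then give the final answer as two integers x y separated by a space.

d=83: √d = [9; 9,18] (ℓ=2, even), read p_1/q_1
step 0: (9, 1)  from 9·(1,0) + (0,1)
step 1: (82, 9)  from 9·(9,1) + (1,0)
(x₁, y₁) = (82, 9);  82² − 83·9² = 1 ✓

82 9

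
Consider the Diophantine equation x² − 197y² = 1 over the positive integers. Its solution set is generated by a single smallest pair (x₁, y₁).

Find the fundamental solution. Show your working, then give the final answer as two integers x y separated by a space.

√197 = [14; 28, …], period ℓ=1 (odd) → k=1
k=0  a_k=14  p_k/q_k = 14/1
k=1  a_k=28  p_k/q_k = 393/28
(x₁, y₁) = (393, 28);  393² − 197·28² = 1 ✓

393 28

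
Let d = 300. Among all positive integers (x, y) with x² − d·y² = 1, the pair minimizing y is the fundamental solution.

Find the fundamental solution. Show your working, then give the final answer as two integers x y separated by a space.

√300 → a₀=17, period (3,8,3,34); ℓ=4 even so k=3
step 0: (17, 1)  from 17·(1,0) + (0,1)
…
step 2: (433, 25)  from 8·(52,3) + (17,1)
step 3: (1351, 78)  from 3·(433,25) + (52,3)
(x₁, y₁) = (1351, 78);  1351² − 300·78² = 1 ✓

1351 78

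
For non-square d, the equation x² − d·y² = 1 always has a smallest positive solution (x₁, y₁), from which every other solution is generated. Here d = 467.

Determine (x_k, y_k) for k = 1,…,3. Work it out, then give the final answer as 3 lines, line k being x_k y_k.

1625626 75225
5285319783751 244575431700
17183906517558380626 795176361465413175

√467 → a₀=21, period (1,1,1,1,3,…,1,1,42); ℓ=14 even so k=13
a_0=21:  p_0=21·1+0=21,  q_0=21·0+1=1
…
a_3=1:  p_3=1·43+22=65,  q_3=1·2+1=3
…
a_8=3:  p_8=3·27164+1275=82767,  q_8=3·1257+59=3830
a_9=3:  p_9=3·82767+27164=275465,  q_9=3·3830+1257=12747
…
a_11=1:  p_11=1·358232+275465=633697,  q_11=1·16577+12747=29324
a_12=1:  p_12=1·633697+358232=991929,  q_12=1·29324+16577=45901
a_13=1:  p_13=1·991929+633697=1625626,  q_13=1·45901+29324=75225
→ (1625626, 75225).  Check: 1625626²=2642659891876, 467·75225²=2642659891875, difference 1.
n=2: (1625626,75225)∘(1625626,75225) = (1625626·1625626+467·75225·75225, 1625626·75225+75225·1625626) = (5285319783751,244575431700)
n=3: (5285319783751,244575431700)∘(1625626,75225) = (1625626·5285319783751+467·75225·244575431700, 1625626·244575431700+75225·5285319783751) = (17183906517558380626,795176361465413175)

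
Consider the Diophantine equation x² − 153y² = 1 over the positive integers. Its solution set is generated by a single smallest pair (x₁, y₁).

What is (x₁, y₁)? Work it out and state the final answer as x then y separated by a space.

√153 = [12; 2,1,2,2,2,1,2,24, …], period ℓ=8 (even) → k=7
i=0: a=12 ⇒ p=12, q=1
i=1: a=2 ⇒ p=25, q=2
i=2: a=1 ⇒ p=37, q=3
…
i=5: a=2 ⇒ p=569, q=46
i=6: a=1 ⇒ p=804, q=65
i=7: a=2 ⇒ p=2177, q=176
→ (2177, 176).  Check: 2177²=4739329, 153·176²=4739328, difference 1.

2177 176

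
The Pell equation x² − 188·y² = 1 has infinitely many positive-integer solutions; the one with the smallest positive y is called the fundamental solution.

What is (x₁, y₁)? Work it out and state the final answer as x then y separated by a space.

[13; 1,2,2,6,2,2,1,26] for √188; ℓ=8 ⇒ convergent index 7
step 0: (13, 1)  from 13·(1,0) + (0,1)
…
step 3: (96, 7)  from 2·(41,3) + (14,1)
…
step 5: (1330, 97)  from 2·(617,45) + (96,7)
step 6: (3277, 239)  from 2·(1330,97) + (617,45)
step 7: (4607, 336)  from 1·(3277,239) + (1330,97)
(x₁, y₁) = (4607, 336);  4607² − 188·336² = 1 ✓

4607 336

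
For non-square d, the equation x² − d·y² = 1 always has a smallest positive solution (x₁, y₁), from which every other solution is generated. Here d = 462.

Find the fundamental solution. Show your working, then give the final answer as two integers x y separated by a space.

43 2

d=462: √d = [21; 2,42] (ℓ=2, even), read p_1/q_1
a_0=21:  p_0=21·1+0=21,  q_0=21·0+1=1
a_1=2:  p_1=2·21+1=43,  q_1=2·1+0=2
→ (43, 2).  Check: 43²=1849, 462·2²=1848, difference 1.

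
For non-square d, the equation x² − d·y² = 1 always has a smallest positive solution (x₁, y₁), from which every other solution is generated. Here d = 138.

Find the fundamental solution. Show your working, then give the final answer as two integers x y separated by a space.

[11; 1,2,1,22] for √138; ℓ=4 ⇒ convergent index 3
i=0: a=11 ⇒ p=11, q=1
…
i=2: a=2 ⇒ p=35, q=3
i=3: a=1 ⇒ p=47, q=4
fundamental: x₁=47, y₁=4  (since 2209 − 138·16 = 1)

47 4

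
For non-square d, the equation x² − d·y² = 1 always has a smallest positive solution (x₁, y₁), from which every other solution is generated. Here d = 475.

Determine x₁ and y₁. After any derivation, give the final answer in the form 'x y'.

57799 2652

[21; 1,3,1,6,2,6,1,3,1,42] for √475; ℓ=10 ⇒ convergent index 9
step 0: (21, 1)  from 21·(1,0) + (0,1)
…
step 2: (87, 4)  from 3·(22,1) + (21,1)
step 3: (109, 5)  from 1·(87,4) + (22,1)
…
step 5: (1591, 73)  from 2·(741,34) + (109,5)
…
step 7: (11878, 545)  from 1·(10287,472) + (1591,73)
step 8: (45921, 2107)  from 3·(11878,545) + (10287,472)
step 9: (57799, 2652)  from 1·(45921,2107) + (11878,545)
→ (57799, 2652).  Check: 57799²=3340724401, 475·2652²=3340724400, difference 1.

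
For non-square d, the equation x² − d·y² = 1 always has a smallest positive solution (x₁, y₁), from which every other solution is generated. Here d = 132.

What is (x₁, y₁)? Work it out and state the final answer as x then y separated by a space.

23 2

√132 = [11; 2,22, …], period ℓ=2 (even) → k=1
a_0=11:  p_0=11·1+0=11,  q_0=11·0+1=1
a_1=2:  p_1=2·11+1=23,  q_1=2·1+0=2
→ (23, 2).  Check: 23²=529, 132·2²=528, difference 1.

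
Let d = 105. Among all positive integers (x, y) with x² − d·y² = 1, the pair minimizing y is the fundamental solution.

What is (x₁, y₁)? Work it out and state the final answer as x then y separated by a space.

√105 = [10; 4,20, …], period ℓ=2 (even) → k=1
step 0: (10, 1)  from 10·(1,0) + (0,1)
step 1: (41, 4)  from 4·(10,1) + (1,0)
fundamental: x₁=41, y₁=4  (since 1681 − 105·16 = 1)

41 4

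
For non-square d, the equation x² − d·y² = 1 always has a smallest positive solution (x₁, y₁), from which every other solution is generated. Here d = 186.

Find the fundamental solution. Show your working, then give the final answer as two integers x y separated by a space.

7501 550

[13; 1,1,1,3,4,3,1,1,1,26] for √186; ℓ=10 ⇒ convergent index 9
a_0=13:  p_0=13·1+0=13,  q_0=13·0+1=1
a_1=1:  p_1=1·13+1=14,  q_1=1·1+0=1
…
a_3=1:  p_3=1·27+14=41,  q_3=1·2+1=3
a_4=3:  p_4=3·41+27=150,  q_4=3·3+2=11
a_5=4:  p_5=4·150+41=641,  q_5=4·11+3=47
a_6=3:  p_6=3·641+150=2073,  q_6=3·47+11=152
a_7=1:  p_7=1·2073+641=2714,  q_7=1·152+47=199
a_8=1:  p_8=1·2714+2073=4787,  q_8=1·199+152=351
a_9=1:  p_9=1·4787+2714=7501,  q_9=1·351+199=550
fundamental: x₁=7501, y₁=550  (since 56265001 − 186·302500 = 1)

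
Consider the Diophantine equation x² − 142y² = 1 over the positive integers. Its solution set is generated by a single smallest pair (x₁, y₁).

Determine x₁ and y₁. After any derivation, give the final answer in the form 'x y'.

[11; 1,10,1,22] for √142; ℓ=4 ⇒ convergent index 3
k=0  a_k=11  p_k/q_k = 11/1
k=1  a_k=1  p_k/q_k = 12/1
k=2  a_k=10  p_k/q_k = 131/11
k=3  a_k=1  p_k/q_k = 143/12
→ (143, 12).  Check: 143²=20449, 142·12²=20448, difference 1.

143 12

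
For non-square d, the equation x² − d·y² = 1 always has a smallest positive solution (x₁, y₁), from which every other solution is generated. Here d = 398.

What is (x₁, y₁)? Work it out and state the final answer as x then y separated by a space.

d=398: √d = [19; 1,18,1,38] (ℓ=4, even), read p_3/q_3
k=0  a_k=19  p_k/q_k = 19/1
k=1  a_k=1  p_k/q_k = 20/1
k=2  a_k=18  p_k/q_k = 379/19
k=3  a_k=1  p_k/q_k = 399/20
(x₁, y₁) = (399, 20);  399² − 398·20² = 1 ✓

399 20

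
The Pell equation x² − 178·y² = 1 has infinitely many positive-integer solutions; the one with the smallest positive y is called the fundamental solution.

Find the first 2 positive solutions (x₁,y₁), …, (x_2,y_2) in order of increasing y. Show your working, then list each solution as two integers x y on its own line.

1601 120
5126401 384240

[13; 2,1,12,1,2,26] for √178; ℓ=6 ⇒ convergent index 5
a_0=13:  p_0=13·1+0=13,  q_0=13·0+1=1
…
a_2=1:  p_2=1·27+13=40,  q_2=1·2+1=3
a_3=12:  p_3=12·40+27=507,  q_3=12·3+2=38
a_4=1:  p_4=1·507+40=547,  q_4=1·38+3=41
a_5=2:  p_5=2·547+507=1601,  q_5=2·41+38=120
(x₁, y₁) = (1601, 120);  1601² − 178·120² = 1 ✓
k=2:  x_2 = 1601·1601+178·120·120 = 5126401,  y_2 = 1601·120+120·1601 = 384240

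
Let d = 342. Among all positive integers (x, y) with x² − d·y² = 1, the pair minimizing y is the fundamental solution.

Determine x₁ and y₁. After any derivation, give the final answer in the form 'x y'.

[18; 2,36] for √342; ℓ=2 ⇒ convergent index 1
k=0  a_k=18  p_k/q_k = 18/1
k=1  a_k=2  p_k/q_k = 37/2
→ (37, 2).  Check: 37²=1369, 342·2²=1368, difference 1.

37 2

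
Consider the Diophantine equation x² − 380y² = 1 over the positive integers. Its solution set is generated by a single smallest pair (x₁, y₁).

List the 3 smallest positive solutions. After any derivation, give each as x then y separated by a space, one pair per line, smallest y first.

39 2
3041 156
237159 12166

d=380: √d = [19; 2,38] (ℓ=2, even), read p_1/q_1
step 0: (19, 1)  from 19·(1,0) + (0,1)
step 1: (39, 2)  from 2·(19,1) + (1,0)
(x₁, y₁) = (39, 2);  39² − 380·2² = 1 ✓
(x_2, y_2) = (39·39 + 380·2·2, 39·2 + 2·39) = (3041, 156)
(x_3, y_3) = (39·3041 + 380·2·156, 39·156 + 2·3041) = (237159, 12166)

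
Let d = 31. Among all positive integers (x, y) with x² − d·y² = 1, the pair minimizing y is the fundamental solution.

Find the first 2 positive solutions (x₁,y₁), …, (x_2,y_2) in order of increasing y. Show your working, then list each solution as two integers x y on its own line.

1520 273
4620799 829920

√31 → a₀=5, period (1,1,3,5,3,1,1,10); ℓ=8 even so k=7
k=0  a_k=5  p_k/q_k = 5/1
k=1  a_k=1  p_k/q_k = 6/1
…
k=3  a_k=3  p_k/q_k = 39/7
…
k=5  a_k=3  p_k/q_k = 657/118
k=6  a_k=1  p_k/q_k = 863/155
k=7  a_k=1  p_k/q_k = 1520/273
(x₁, y₁) = (1520, 273);  1520² − 31·273² = 1 ✓
k=2:  x_2 = 1520·1520+31·273·273 = 4620799,  y_2 = 1520·273+273·1520 = 829920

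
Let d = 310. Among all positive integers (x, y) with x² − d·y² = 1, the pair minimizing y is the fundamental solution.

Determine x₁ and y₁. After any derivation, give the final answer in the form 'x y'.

848719 48204

√310 → a₀=17, period (1,1,1,1,5,…,1,1,34); ℓ=16 even so k=15
i=0: a=17 ⇒ p=17, q=1
…
i=2: a=1 ⇒ p=35, q=2
i=3: a=1 ⇒ p=53, q=3
i=4: a=1 ⇒ p=88, q=5
…
i=6: a=3 ⇒ p=1567, q=89
…
i=14: a=1 ⇒ p=515017, q=29251
i=15: a=1 ⇒ p=848719, q=48204
fundamental: x₁=848719, y₁=48204  (since 720323940961 − 310·2323625616 = 1)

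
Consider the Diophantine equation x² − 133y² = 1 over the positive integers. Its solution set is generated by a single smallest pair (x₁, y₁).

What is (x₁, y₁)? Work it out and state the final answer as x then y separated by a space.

2588599 224460

√133 → a₀=11, period (1,1,7,5,1,…,1,1,22); ℓ=16 even so k=15
k=0  a_k=11  p_k/q_k = 11/1
…
k=2  a_k=1  p_k/q_k = 23/2
k=3  a_k=7  p_k/q_k = 173/15
k=4  a_k=5  p_k/q_k = 888/77
…
k=6  a_k=1  p_k/q_k = 1949/169
…
k=9  a_k=1  p_k/q_k = 10979/952
k=10  a_k=1  p_k/q_k = 18948/1643
k=11  a_k=1  p_k/q_k = 29927/2595
k=12  a_k=5  p_k/q_k = 168583/14618
k=13  a_k=7  p_k/q_k = 1210008/104921
k=14  a_k=1  p_k/q_k = 1378591/119539
k=15  a_k=1  p_k/q_k = 2588599/224460
→ (2588599, 224460).  Check: 2588599²=6700844782801, 133·224460²=6700844782800, difference 1.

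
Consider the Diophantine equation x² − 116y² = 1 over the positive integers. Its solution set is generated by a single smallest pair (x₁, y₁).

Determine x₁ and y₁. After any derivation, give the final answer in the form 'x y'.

9801 910

√116 = [10; 1,3,2,1,4,1,2,3,1,20, …], period ℓ=10 (even) → k=9
k=0  a_k=10  p_k/q_k = 10/1
…
k=2  a_k=3  p_k/q_k = 43/4
k=3  a_k=2  p_k/q_k = 97/9
k=4  a_k=1  p_k/q_k = 140/13
…
k=6  a_k=1  p_k/q_k = 797/74
k=7  a_k=2  p_k/q_k = 2251/209
k=8  a_k=3  p_k/q_k = 7550/701
k=9  a_k=1  p_k/q_k = 9801/910
→ (9801, 910).  Check: 9801²=96059601, 116·910²=96059600, difference 1.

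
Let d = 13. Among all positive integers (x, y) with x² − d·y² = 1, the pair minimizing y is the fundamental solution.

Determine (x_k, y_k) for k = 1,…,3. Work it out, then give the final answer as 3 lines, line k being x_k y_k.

649 180
842401 233640
1093435849 303264540

d=13: √d = [3; 1,1,1,1,6] (ℓ=5, odd), read p_9/q_9
k=0  a_k=3  p_k/q_k = 3/1
k=1  a_k=1  p_k/q_k = 4/1
…
k=5  a_k=6  p_k/q_k = 119/33
k=6  a_k=1  p_k/q_k = 137/38
k=7  a_k=1  p_k/q_k = 256/71
k=8  a_k=1  p_k/q_k = 393/109
k=9  a_k=1  p_k/q_k = 649/180
→ (649, 180).  Check: 649²=421201, 13·180²=421200, difference 1.
(x_2, y_2) = (649·649 + 13·180·180, 649·180 + 180·649) = (842401, 233640)
(x_3, y_3) = (649·842401 + 13·180·233640, 649·233640 + 180·842401) = (1093435849, 303264540)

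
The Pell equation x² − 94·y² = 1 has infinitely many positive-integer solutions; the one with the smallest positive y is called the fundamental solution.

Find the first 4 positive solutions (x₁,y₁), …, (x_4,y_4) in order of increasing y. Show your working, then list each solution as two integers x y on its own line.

[9; 1,2,3,1,1,…,2,1,18] for √94; ℓ=16 ⇒ convergent index 15
k=0  a_k=9  p_k/q_k = 9/1
k=1  a_k=1  p_k/q_k = 10/1
…
k=7  a_k=1  p_k/q_k = 1464/151
k=8  a_k=8  p_k/q_k = 12953/1336
k=9  a_k=1  p_k/q_k = 14417/1487
…
k=13  a_k=3  p_k/q_k = 652934/67345
k=14  a_k=2  p_k/q_k = 1490361/153719
k=15  a_k=1  p_k/q_k = 2143295/221064
→ (2143295, 221064).  Check: 2143295²=4593713457025, 94·221064²=4593713457024, difference 1.
(x_2, y_2) = (2143295·2143295 + 94·221064·221064, 2143295·221064 + 221064·2143295) = (9187426914049, 947610731760)
(x_3, y_3) = (2143295·9187426914049 + 94·221064·947610731760, 2143295·947610731760 + 221064·9187426914049) = (39382732335491159615, 4062018686654877336)
(x_4, y_4) = (2143295·39382732335491159615 + 94·221064·4062018686654877336, 2143295·4062018686654877336 + 221064·39382732335491159615) = (168817626601983862467148801, 17412208682026983028992480)

2143295 221064
9187426914049 947610731760
39382732335491159615 4062018686654877336
168817626601983862467148801 17412208682026983028992480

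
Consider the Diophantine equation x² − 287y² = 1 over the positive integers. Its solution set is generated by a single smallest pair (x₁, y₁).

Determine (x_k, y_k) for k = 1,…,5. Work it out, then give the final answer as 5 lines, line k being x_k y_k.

√287 = [16; 1,15,1,32, …], period ℓ=4 (even) → k=3
step 0: (16, 1)  from 16·(1,0) + (0,1)
step 1: (17, 1)  from 1·(16,1) + (1,0)
step 2: (271, 16)  from 15·(17,1) + (16,1)
step 3: (288, 17)  from 1·(271,16) + (17,1)
(x₁, y₁) = (288, 17);  288² − 287·17² = 1 ✓
(288+17√287)^2 = 165887 + 9792√287
(288+17√287)^3 = 95550624 + 5640175√287
(288+17√287)^4 = 55036993537 + 3248731008√287
(288+17√287)^5 = 31701212726688 + 1871263420433√287

288 17
165887 9792
95550624 5640175
55036993537 3248731008
31701212726688 1871263420433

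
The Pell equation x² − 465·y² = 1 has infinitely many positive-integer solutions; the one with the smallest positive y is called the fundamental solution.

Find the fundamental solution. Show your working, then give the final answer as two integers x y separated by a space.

15871 736

d=465: √d = [21; 1,1,3,2,2,2,3,1,1,42] (ℓ=10, even), read p_9/q_9
step 0: (21, 1)  from 21·(1,0) + (0,1)
step 1: (22, 1)  from 1·(21,1) + (1,0)
step 2: (43, 2)  from 1·(22,1) + (21,1)
…
step 4: (345, 16)  from 2·(151,7) + (43,2)
step 5: (841, 39)  from 2·(345,16) + (151,7)
step 6: (2027, 94)  from 2·(841,39) + (345,16)
…
step 8: (8949, 415)  from 1·(6922,321) + (2027,94)
step 9: (15871, 736)  from 1·(8949,415) + (6922,321)
fundamental: x₁=15871, y₁=736  (since 251888641 − 465·541696 = 1)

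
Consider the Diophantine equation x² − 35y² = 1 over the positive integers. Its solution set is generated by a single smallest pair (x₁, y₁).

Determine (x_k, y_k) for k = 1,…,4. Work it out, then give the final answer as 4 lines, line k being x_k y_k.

d=35: √d = [5; 1,10] (ℓ=2, even), read p_1/q_1
k=0  a_k=5  p_k/q_k = 5/1
k=1  a_k=1  p_k/q_k = 6/1
→ (6, 1).  Check: 6²=36, 35·1²=35, difference 1.
n=2: (6,1)∘(6,1) = (6·6+35·1·1, 6·1+1·6) = (71,12)
n=3: (71,12)∘(6,1) = (6·71+35·1·12, 6·12+1·71) = (846,143)
n=4: (846,143)∘(6,1) = (6·846+35·1·143, 6·143+1·846) = (10081,1704)

6 1
71 12
846 143
10081 1704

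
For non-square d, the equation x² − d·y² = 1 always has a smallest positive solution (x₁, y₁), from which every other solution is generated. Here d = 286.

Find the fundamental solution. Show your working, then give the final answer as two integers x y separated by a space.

561835 33222

[16; 1,10,3,3,2,3,3,10,1,32] for √286; ℓ=10 ⇒ convergent index 9
a_0=16:  p_0=16·1+0=16,  q_0=16·0+1=1
…
a_3=3:  p_3=3·186+17=575,  q_3=3·11+1=34
a_4=3:  p_4=3·575+186=1911,  q_4=3·34+11=113
a_5=2:  p_5=2·1911+575=4397,  q_5=2·113+34=260
a_6=3:  p_6=3·4397+1911=15102,  q_6=3·260+113=893
…
a_8=10:  p_8=10·49703+15102=512132,  q_8=10·2939+893=30283
a_9=1:  p_9=1·512132+49703=561835,  q_9=1·30283+2939=33222
fundamental: x₁=561835, y₁=33222  (since 315658567225 − 286·1103701284 = 1)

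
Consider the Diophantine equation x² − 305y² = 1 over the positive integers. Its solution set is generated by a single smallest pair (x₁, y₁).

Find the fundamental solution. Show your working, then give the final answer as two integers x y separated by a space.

489 28

√305 = [17; 2,6,2,34, …], period ℓ=4 (even) → k=3
step 0: (17, 1)  from 17·(1,0) + (0,1)
step 1: (35, 2)  from 2·(17,1) + (1,0)
step 2: (227, 13)  from 6·(35,2) + (17,1)
step 3: (489, 28)  from 2·(227,13) + (35,2)
→ (489, 28).  Check: 489²=239121, 305·28²=239120, difference 1.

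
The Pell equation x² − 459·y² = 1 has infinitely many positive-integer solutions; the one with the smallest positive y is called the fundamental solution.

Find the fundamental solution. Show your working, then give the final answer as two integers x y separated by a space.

d=459: √d = [21; 2,2,1,4,21,4,1,2,2,42] (ℓ=10, even), read p_9/q_9
i=0: a=21 ⇒ p=21, q=1
…
i=5: a=21 ⇒ p=14997, q=700
…
i=7: a=1 ⇒ p=75692, q=3533
i=8: a=2 ⇒ p=212079, q=9899
i=9: a=2 ⇒ p=499850, q=23331
→ (499850, 23331).  Check: 499850²=249850022500, 459·23331²=249850022499, difference 1.

499850 23331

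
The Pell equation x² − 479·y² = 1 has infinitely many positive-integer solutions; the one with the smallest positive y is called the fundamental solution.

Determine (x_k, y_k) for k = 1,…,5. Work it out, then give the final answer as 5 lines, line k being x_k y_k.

[21; 1,7,1,3,2,21,2,3,1,7,1,42] for √479; ℓ=12 ⇒ convergent index 11
step 0: (21, 1)  from 21·(1,0) + (0,1)
…
step 5: (1729, 79)  from 2·(766,35) + (197,9)
…
step 10: (2648849, 121029)  from 7·(340591,15562) + (264712,12095)
step 11: (2989440, 136591)  from 1·(2648849,121029) + (340591,15562)
fundamental: x₁=2989440, y₁=136591  (since 8936751513600 − 479·18657101281 = 1)
n=2: (2989440,136591)∘(2989440,136591) = (2989440·2989440+479·136591·136591, 2989440·136591+136591·2989440) = (17873503027199,816661198080)
n=3: (17873503027199,816661198080)∘(2989440,136591) = (2989440·17873503027199+479·136591·816661198080, 2989440·816661198080+136591·17873503027199) = (106863529779256567680,4882719303976413809)
n=4: (106863529779256567680,4882719303976413809)∘(2989440,136591) = (2989440·106863529779256567680+479·136591·4882719303976413809, 2989440·4882719303976413809+136591·106863529779256567680) = (638924220926583633867571201,29193192792157684333155840)
n=5: (638924220926583633867571201,29193192792157684333155840)∘(2989440,136591) = (2989440·638924220926583633867571201+479·136591·29193192792157684333155840, 2989440·29193192792157684333155840+136591·638924220926583633867571201) = (3820051246013425493328364845667200,174542596521170852986514812245391)

2989440 136591
17873503027199 816661198080
106863529779256567680 4882719303976413809
638924220926583633867571201 29193192792157684333155840
3820051246013425493328364845667200 174542596521170852986514812245391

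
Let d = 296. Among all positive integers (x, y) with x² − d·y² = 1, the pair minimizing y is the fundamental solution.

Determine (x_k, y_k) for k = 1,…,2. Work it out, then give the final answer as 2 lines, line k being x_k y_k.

d=296: √d = [17; 4,1,7,1,4,34] (ℓ=6, even), read p_5/q_5
i=0: a=17 ⇒ p=17, q=1
…
i=2: a=1 ⇒ p=86, q=5
…
i=4: a=1 ⇒ p=757, q=44
i=5: a=4 ⇒ p=3699, q=215
(x₁, y₁) = (3699, 215);  3699² − 296·215² = 1 ✓
k=2:  x_2 = 3699·3699+296·215·215 = 27365201,  y_2 = 3699·215+215·3699 = 1590570

3699 215
27365201 1590570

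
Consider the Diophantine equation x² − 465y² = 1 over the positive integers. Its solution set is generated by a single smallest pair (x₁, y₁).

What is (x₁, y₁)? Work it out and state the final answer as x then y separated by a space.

[21; 1,1,3,2,2,2,3,1,1,42] for √465; ℓ=10 ⇒ convergent index 9
step 0: (21, 1)  from 21·(1,0) + (0,1)
step 1: (22, 1)  from 1·(21,1) + (1,0)
…
step 8: (8949, 415)  from 1·(6922,321) + (2027,94)
step 9: (15871, 736)  from 1·(8949,415) + (6922,321)
(x₁, y₁) = (15871, 736);  15871² − 465·736² = 1 ✓

15871 736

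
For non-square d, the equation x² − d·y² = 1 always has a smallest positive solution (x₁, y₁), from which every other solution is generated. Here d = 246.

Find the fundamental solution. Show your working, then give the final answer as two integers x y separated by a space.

88805 5662

√246 = [15; 1,2,5,1,14,1,5,2,1,30, …], period ℓ=10 (even) → k=9
i=0: a=15 ⇒ p=15, q=1
…
i=3: a=5 ⇒ p=251, q=16
…
i=5: a=14 ⇒ p=4423, q=282
i=6: a=1 ⇒ p=4721, q=301
…
i=8: a=2 ⇒ p=60777, q=3875
i=9: a=1 ⇒ p=88805, q=5662
→ (88805, 5662).  Check: 88805²=7886328025, 246·5662²=7886328024, difference 1.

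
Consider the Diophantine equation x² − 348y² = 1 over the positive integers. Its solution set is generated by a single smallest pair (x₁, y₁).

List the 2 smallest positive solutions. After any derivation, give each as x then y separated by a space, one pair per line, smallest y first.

√348 → a₀=18, period (1,1,1,8,1,1,1,36); ℓ=8 even so k=7
a_0=18:  p_0=18·1+0=18,  q_0=18·0+1=1
a_1=1:  p_1=1·18+1=19,  q_1=1·1+0=1
…
a_3=1:  p_3=1·37+19=56,  q_3=1·2+1=3
a_4=8:  p_4=8·56+37=485,  q_4=8·3+2=26
a_5=1:  p_5=1·485+56=541,  q_5=1·26+3=29
a_6=1:  p_6=1·541+485=1026,  q_6=1·29+26=55
a_7=1:  p_7=1·1026+541=1567,  q_7=1·55+29=84
(x₁, y₁) = (1567, 84);  1567² − 348·84² = 1 ✓
(1567+84√348)^2 = 4910977 + 263256√348

1567 84
4910977 263256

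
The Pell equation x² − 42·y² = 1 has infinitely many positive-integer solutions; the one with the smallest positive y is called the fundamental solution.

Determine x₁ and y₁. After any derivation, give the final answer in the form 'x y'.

13 2

d=42: √d = [6; 2,12] (ℓ=2, even), read p_1/q_1
k=0  a_k=6  p_k/q_k = 6/1
k=1  a_k=2  p_k/q_k = 13/2
fundamental: x₁=13, y₁=2  (since 169 − 42·4 = 1)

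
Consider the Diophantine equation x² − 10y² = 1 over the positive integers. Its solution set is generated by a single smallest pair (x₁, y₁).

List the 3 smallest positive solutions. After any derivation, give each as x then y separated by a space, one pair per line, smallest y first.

19 6
721 228
27379 8658

[3; 6] for √10; ℓ=1 ⇒ convergent index 1
a_0=3:  p_0=3·1+0=3,  q_0=3·0+1=1
a_1=6:  p_1=6·3+1=19,  q_1=6·1+0=6
→ (19, 6).  Check: 19²=361, 10·6²=360, difference 1.
k=2:  x_2 = 19·19+10·6·6 = 721,  y_2 = 19·6+6·19 = 228
k=3:  x_3 = 19·721+10·6·228 = 27379,  y_3 = 19·228+6·721 = 8658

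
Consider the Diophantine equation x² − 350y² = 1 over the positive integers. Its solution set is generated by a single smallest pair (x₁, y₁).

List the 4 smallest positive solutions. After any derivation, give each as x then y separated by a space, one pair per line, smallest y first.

√350 = [18; 1,2,2,2,1,36, …], period ℓ=6 (even) → k=5
step 0: (18, 1)  from 18·(1,0) + (0,1)
…
step 2: (56, 3)  from 2·(19,1) + (18,1)
step 3: (131, 7)  from 2·(56,3) + (19,1)
step 4: (318, 17)  from 2·(131,7) + (56,3)
step 5: (449, 24)  from 1·(318,17) + (131,7)
→ (449, 24).  Check: 449²=201601, 350·24²=201600, difference 1.
(449+24√350)^2 = 403201 + 21552√350
(449+24√350)^3 = 362074049 + 19353672√350
(449+24√350)^4 = 325142092801 + 17379575904√350

449 24
403201 21552
362074049 19353672
325142092801 17379575904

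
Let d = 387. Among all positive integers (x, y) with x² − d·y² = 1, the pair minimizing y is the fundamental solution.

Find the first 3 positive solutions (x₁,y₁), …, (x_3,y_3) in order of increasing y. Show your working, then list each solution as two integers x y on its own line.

√387 → a₀=19, period (1,2,19,2,1,38); ℓ=6 even so k=5
k=0  a_k=19  p_k/q_k = 19/1
…
k=2  a_k=2  p_k/q_k = 59/3
k=3  a_k=19  p_k/q_k = 1141/58
k=4  a_k=2  p_k/q_k = 2341/119
k=5  a_k=1  p_k/q_k = 3482/177
→ (3482, 177).  Check: 3482²=12124324, 387·177²=12124323, difference 1.
(x_2, y_2) = (3482·3482 + 387·177·177, 3482·177 + 177·3482) = (24248647, 1232628)
(x_3, y_3) = (3482·24248647 + 387·177·1232628, 3482·1232628 + 177·24248647) = (168867574226, 8584021215)

3482 177
24248647 1232628
168867574226 8584021215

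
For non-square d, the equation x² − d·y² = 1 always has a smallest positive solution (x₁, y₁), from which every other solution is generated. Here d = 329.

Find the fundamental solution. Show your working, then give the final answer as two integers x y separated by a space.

2376415 131016

[18; 7,4,2,1,1,4,1,1,2,4,7,36] for √329; ℓ=12 ⇒ convergent index 11
step 0: (18, 1)  from 18·(1,0) + (0,1)
…
step 4: (1705, 94)  from 1·(1179,65) + (526,29)
step 5: (2884, 159)  from 1·(1705,94) + (1179,65)
…
step 7: (16125, 889)  from 1·(13241,730) + (2884,159)
…
step 10: (328794, 18127)  from 4·(74857,4127) + (29366,1619)
step 11: (2376415, 131016)  from 7·(328794,18127) + (74857,4127)
→ (2376415, 131016).  Check: 2376415²=5647348252225, 329·131016²=5647348252224, difference 1.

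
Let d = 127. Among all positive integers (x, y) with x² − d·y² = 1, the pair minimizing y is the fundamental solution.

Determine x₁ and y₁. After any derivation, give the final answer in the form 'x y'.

4730624 419775

√127 = [11; 3,1,2,2,7,11,7,2,2,1,3,22, …], period ℓ=12 (even) → k=11
a_0=11:  p_0=11·1+0=11,  q_0=11·0+1=1
a_1=3:  p_1=3·11+1=34,  q_1=3·1+0=3
a_2=1:  p_2=1·34+11=45,  q_2=1·3+1=4
…
a_4=2:  p_4=2·124+45=293,  q_4=2·11+4=26
…
a_6=11:  p_6=11·2175+293=24218,  q_6=11·193+26=2149
…
a_9=2:  p_9=2·367620+171701=906941,  q_9=2·32621+15236=80478
a_10=1:  p_10=1·906941+367620=1274561,  q_10=1·80478+32621=113099
a_11=3:  p_11=3·1274561+906941=4730624,  q_11=3·113099+80478=419775
→ (4730624, 419775).  Check: 4730624²=22378803429376, 127·419775²=22378803429375, difference 1.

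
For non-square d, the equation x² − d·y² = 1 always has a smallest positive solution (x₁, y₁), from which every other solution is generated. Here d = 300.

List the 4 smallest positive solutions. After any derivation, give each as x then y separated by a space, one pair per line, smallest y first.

d=300: √d = [17; 3,8,3,34] (ℓ=4, even), read p_3/q_3
a_0=17:  p_0=17·1+0=17,  q_0=17·0+1=1
a_1=3:  p_1=3·17+1=52,  q_1=3·1+0=3
a_2=8:  p_2=8·52+17=433,  q_2=8·3+1=25
a_3=3:  p_3=3·433+52=1351,  q_3=3·25+3=78
fundamental: x₁=1351, y₁=78  (since 1825201 − 300·6084 = 1)
(1351+78√300)^2 = 3650401 + 210756√300
(1351+78√300)^3 = 9863382151 + 569462634√300
(1351+78√300)^4 = 26650854921601 + 1538687826312√300

1351 78
3650401 210756
9863382151 569462634
26650854921601 1538687826312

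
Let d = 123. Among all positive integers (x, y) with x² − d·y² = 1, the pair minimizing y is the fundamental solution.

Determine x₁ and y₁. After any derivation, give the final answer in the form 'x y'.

122 11

√123 → a₀=11, period (11,22); ℓ=2 even so k=1
a_0=11:  p_0=11·1+0=11,  q_0=11·0+1=1
a_1=11:  p_1=11·11+1=122,  q_1=11·1+0=11
fundamental: x₁=122, y₁=11  (since 14884 − 123·121 = 1)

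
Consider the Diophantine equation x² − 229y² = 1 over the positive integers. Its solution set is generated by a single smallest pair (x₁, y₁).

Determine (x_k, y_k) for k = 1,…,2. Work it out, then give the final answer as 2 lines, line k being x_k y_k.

5848201 386460
68402909872801 4520191516920

d=229: √d = [15; 7,1,1,7,30] (ℓ=5, odd), read p_9/q_9
k=0  a_k=15  p_k/q_k = 15/1
k=1  a_k=7  p_k/q_k = 106/7
k=2  a_k=1  p_k/q_k = 121/8
…
k=5  a_k=30  p_k/q_k = 51527/3405
…
k=7  a_k=1  p_k/q_k = 413926/27353
k=8  a_k=1  p_k/q_k = 776325/51301
k=9  a_k=7  p_k/q_k = 5848201/386460
(x₁, y₁) = (5848201, 386460);  5848201² − 229·386460² = 1 ✓
k=2:  x_2 = 5848201·5848201+229·386460·386460 = 68402909872801,  y_2 = 5848201·386460+386460·5848201 = 4520191516920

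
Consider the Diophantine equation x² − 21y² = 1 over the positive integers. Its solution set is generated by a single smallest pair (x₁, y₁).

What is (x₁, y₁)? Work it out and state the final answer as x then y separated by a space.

55 12

√21 → a₀=4, period (1,1,2,1,1,8); ℓ=6 even so k=5
a_0=4:  p_0=4·1+0=4,  q_0=4·0+1=1
a_1=1:  p_1=1·4+1=5,  q_1=1·1+0=1
…
a_4=1:  p_4=1·23+9=32,  q_4=1·5+2=7
a_5=1:  p_5=1·32+23=55,  q_5=1·7+5=12
→ (55, 12).  Check: 55²=3025, 21·12²=3024, difference 1.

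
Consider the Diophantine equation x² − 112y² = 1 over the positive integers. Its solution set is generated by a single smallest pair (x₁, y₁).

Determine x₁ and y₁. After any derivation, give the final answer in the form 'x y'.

√112 = [10; 1,1,2,1,1,20, …], period ℓ=6 (even) → k=5
k=0  a_k=10  p_k/q_k = 10/1
k=1  a_k=1  p_k/q_k = 11/1
…
k=3  a_k=2  p_k/q_k = 53/5
k=4  a_k=1  p_k/q_k = 74/7
k=5  a_k=1  p_k/q_k = 127/12
→ (127, 12).  Check: 127²=16129, 112·12²=16128, difference 1.

127 12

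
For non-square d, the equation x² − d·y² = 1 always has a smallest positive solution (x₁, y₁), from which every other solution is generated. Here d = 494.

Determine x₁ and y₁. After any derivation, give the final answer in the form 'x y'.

73035 3286

√494 → a₀=22, period (4,2,2,1,2,1,2,2,4,44); ℓ=10 even so k=9
i=0: a=22 ⇒ p=22, q=1
i=1: a=4 ⇒ p=89, q=4
i=2: a=2 ⇒ p=200, q=9
i=3: a=2 ⇒ p=489, q=22
…
i=6: a=1 ⇒ p=2556, q=115
…
i=8: a=2 ⇒ p=16514, q=743
i=9: a=4 ⇒ p=73035, q=3286
fundamental: x₁=73035, y₁=3286  (since 5334111225 − 494·10797796 = 1)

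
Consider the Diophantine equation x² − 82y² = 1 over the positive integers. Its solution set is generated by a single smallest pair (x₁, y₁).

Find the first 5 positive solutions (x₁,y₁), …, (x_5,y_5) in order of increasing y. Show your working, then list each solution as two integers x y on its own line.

163 18
53137 5868
17322499 1912950
5647081537 623615832
1840931258563 203296848282

√82 = [9; 18, …], period ℓ=1 (odd) → k=1
i=0: a=9 ⇒ p=9, q=1
i=1: a=18 ⇒ p=163, q=18
→ (163, 18).  Check: 163²=26569, 82·18²=26568, difference 1.
k=2:  x_2 = 163·163+82·18·18 = 53137,  y_2 = 163·18+18·163 = 5868
k=3:  x_3 = 163·53137+82·18·5868 = 17322499,  y_3 = 163·5868+18·53137 = 1912950
k=4:  x_4 = 163·17322499+82·18·1912950 = 5647081537,  y_4 = 163·1912950+18·17322499 = 623615832
k=5:  x_5 = 163·5647081537+82·18·623615832 = 1840931258563,  y_5 = 163·623615832+18·5647081537 = 203296848282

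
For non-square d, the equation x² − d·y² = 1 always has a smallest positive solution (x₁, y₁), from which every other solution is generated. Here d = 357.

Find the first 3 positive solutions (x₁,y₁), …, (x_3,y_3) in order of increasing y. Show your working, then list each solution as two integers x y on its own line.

√357 → a₀=18, period (1,8,2,8,1,36); ℓ=6 even so k=5
a_0=18:  p_0=18·1+0=18,  q_0=18·0+1=1
a_1=1:  p_1=1·18+1=19,  q_1=1·1+0=1
a_2=8:  p_2=8·19+18=170,  q_2=8·1+1=9
a_3=2:  p_3=2·170+19=359,  q_3=2·9+1=19
a_4=8:  p_4=8·359+170=3042,  q_4=8·19+9=161
a_5=1:  p_5=1·3042+359=3401,  q_5=1·161+19=180
(x₁, y₁) = (3401, 180);  3401² − 357·180² = 1 ✓
(x_2, y_2) = (3401·3401 + 357·180·180, 3401·180 + 180·3401) = (23133601, 1224360)
(x_3, y_3) = (3401·23133601 + 357·180·1224360, 3401·1224360 + 180·23133601) = (157354750601, 8328096540)

3401 180
23133601 1224360
157354750601 8328096540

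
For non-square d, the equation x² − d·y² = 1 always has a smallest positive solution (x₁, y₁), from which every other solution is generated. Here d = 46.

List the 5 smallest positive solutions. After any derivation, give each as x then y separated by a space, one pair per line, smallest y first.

√46 = [6; 1,3,1,1,2,6,2,1,1,3,1,12, …], period ℓ=12 (even) → k=11
i=0: a=6 ⇒ p=6, q=1
i=1: a=1 ⇒ p=7, q=1
…
i=3: a=1 ⇒ p=34, q=5
i=4: a=1 ⇒ p=61, q=9
…
i=10: a=3 ⇒ p=19038, q=2807
i=11: a=1 ⇒ p=24335, q=3588
fundamental: x₁=24335, y₁=3588  (since 592192225 − 46·12873744 = 1)
(24335+3588√46)^2 = 1184384449 + 174627960√46
(24335+3588√46)^3 = 57643991108495 + 8499142809612√46
(24335+3588√46)^4 = 2805533046066067201 + 413653280369188080√46
(24335+3588√46)^5 = 136545293294391499564175 + 20132505147069241043988√46

24335 3588
1184384449 174627960
57643991108495 8499142809612
2805533046066067201 413653280369188080
136545293294391499564175 20132505147069241043988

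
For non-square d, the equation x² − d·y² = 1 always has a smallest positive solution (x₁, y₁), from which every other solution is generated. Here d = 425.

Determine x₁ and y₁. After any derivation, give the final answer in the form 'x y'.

[20; 1,1,1,1,1,1,40] for √425; ℓ=7 ⇒ convergent index 13
k=0  a_k=20  p_k/q_k = 20/1
k=1  a_k=1  p_k/q_k = 21/1
k=2  a_k=1  p_k/q_k = 41/2
…
k=4  a_k=1  p_k/q_k = 103/5
…
k=7  a_k=40  p_k/q_k = 10885/528
k=8  a_k=1  p_k/q_k = 11153/541
…
k=10  a_k=1  p_k/q_k = 33191/1610
…
k=12  a_k=1  p_k/q_k = 88420/4289
k=13  a_k=1  p_k/q_k = 143649/6968
fundamental: x₁=143649, y₁=6968  (since 20635035201 − 425·48553024 = 1)

143649 6968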